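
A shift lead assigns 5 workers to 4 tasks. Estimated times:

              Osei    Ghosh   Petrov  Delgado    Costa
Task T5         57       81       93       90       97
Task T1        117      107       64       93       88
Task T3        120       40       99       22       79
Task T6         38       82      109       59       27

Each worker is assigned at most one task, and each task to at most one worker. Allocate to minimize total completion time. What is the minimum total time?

Min total: 170 min

Optimal: Osei→Task T5 (57 min), Petrov→Task T1 (64 min), Delgado→Task T3 (22 min), Costa→Task T6 (27 min) — total 57+64+22+27 = 170 min.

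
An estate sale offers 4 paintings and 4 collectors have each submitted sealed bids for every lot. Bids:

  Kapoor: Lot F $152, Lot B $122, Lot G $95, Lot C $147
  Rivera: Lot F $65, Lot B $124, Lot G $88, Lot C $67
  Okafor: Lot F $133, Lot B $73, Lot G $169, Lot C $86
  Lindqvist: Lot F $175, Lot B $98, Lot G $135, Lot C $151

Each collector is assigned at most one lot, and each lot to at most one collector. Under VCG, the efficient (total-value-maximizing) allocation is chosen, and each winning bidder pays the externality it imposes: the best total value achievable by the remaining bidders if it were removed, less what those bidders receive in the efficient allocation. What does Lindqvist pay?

Lindqvist pays $5.

Efficient allocation: Kapoor→Lot C ($147), Rivera→Lot B ($124), Okafor→Lot G ($169), Lindqvist→Lot F ($175); total welfare W = $615.
Lindqvist receives Lot F at value $175, so the others get W − 175 = $440.
Without Lindqvist: best allocation of the remaining 3 bidders over all 4 lots is Kapoor→Lot F ($152), Rivera→Lot B ($124), Okafor→Lot G ($169), total $445.
VCG payment = (others' best without Lindqvist) − (others' welfare with Lindqvist) = 445 − 440 = $5.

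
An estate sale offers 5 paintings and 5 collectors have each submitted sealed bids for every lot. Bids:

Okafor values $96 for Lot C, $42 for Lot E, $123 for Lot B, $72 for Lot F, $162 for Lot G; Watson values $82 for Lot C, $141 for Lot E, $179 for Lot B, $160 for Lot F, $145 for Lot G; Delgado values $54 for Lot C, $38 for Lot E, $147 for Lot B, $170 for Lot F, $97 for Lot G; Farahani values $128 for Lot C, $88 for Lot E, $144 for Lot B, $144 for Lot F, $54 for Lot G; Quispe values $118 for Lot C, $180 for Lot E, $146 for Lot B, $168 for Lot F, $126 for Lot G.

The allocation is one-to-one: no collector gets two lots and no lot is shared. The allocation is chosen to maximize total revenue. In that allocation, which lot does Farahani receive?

Optimal: Okafor→Lot G ($162), Watson→Lot B ($179), Delgado→Lot F ($170), Farahani→Lot C ($128), Quispe→Lot E ($180) — total 162+179+170+128+180 = $819.
Next-best assignment: Okafor→Lot G, Watson→Lot F, Delgado→Lot B, Farahani→Lot C, Quispe→Lot E = $777.
Farahani's own top lot is Lot B ($144), but forcing Farahani→Lot B and reassigning the rest optimally gives only $738 — worse by 81.

Farahani receives Lot C.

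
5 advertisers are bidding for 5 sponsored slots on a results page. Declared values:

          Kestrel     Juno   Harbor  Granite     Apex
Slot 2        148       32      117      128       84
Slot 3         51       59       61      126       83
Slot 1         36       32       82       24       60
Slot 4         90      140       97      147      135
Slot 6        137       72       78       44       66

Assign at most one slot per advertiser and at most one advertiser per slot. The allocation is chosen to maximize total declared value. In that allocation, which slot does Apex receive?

Apex receives Slot 1.

This is a one-to-one assignment (maximum-weight bipartite matching).
Optimal: Kestrel→Slot 6 ($137), Juno→Slot 4 ($140), Harbor→Slot 2 ($117), Granite→Slot 3 ($126), Apex→Slot 1 ($60) — total 137+140+117+126+60 = $580.
Row-greedy (each advertiser in turn takes its best remaining slot) gives $562, worse by 18.
Apex's own top slot is Slot 4 ($135), but forcing Apex→Slot 4 and reassigning the rest optimally gives only $563 — worse by 17.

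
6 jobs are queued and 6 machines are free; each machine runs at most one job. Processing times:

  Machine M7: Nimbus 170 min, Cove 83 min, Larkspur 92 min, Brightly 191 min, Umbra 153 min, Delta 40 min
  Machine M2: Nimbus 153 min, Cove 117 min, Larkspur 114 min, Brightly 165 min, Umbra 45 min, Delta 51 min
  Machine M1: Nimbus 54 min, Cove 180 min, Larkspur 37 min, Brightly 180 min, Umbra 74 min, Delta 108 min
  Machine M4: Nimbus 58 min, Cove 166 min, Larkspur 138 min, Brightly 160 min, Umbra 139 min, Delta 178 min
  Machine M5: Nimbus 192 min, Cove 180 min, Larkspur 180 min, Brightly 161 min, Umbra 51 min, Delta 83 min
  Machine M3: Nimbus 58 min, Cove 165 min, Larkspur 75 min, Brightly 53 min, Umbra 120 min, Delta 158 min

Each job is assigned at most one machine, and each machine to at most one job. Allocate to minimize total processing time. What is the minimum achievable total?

Min total: 333 min

This is a one-to-one assignment (minimum-cost bipartite matching).
Optimal: Nimbus→Machine M4 (58 min), Cove→Machine M7 (83 min), Larkspur→Machine M1 (37 min), Brightly→Machine M3 (53 min), Umbra→Machine M5 (51 min), Delta→Machine M2 (51 min) — total 58+83+37+53+51+51 = 333 min.
Row-greedy (each job in turn takes its cheapest remaining machine) gives 500 min, worse by 167.
No other one-to-one assignment undercuts 333 min.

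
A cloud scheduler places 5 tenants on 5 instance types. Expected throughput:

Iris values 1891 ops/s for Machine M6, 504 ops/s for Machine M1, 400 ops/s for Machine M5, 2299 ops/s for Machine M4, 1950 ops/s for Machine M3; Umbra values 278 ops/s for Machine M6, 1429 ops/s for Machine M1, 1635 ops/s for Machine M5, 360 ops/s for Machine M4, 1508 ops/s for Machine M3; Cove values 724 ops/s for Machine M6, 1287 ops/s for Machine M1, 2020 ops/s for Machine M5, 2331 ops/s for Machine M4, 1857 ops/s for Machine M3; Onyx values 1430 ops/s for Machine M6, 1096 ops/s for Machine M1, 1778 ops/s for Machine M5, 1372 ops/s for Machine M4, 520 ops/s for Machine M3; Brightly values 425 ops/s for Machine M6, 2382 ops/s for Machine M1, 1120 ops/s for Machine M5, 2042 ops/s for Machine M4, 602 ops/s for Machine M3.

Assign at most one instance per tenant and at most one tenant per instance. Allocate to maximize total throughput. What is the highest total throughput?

This is the linear assignment problem.
Optimal: Iris→Machine M6 (1891 ops/s), Umbra→Machine M3 (1508 ops/s), Cove→Machine M4 (2331 ops/s), Onyx→Machine M5 (1778 ops/s), Brightly→Machine M1 (2382 ops/s) — total 1891+1508+2331+1778+2382 = 9890 ops/s.
Max-entry greedy (repeatedly take the single best remaining cell) gives 8719 ops/s, worse by 1171.

Max total: 9890 ops/s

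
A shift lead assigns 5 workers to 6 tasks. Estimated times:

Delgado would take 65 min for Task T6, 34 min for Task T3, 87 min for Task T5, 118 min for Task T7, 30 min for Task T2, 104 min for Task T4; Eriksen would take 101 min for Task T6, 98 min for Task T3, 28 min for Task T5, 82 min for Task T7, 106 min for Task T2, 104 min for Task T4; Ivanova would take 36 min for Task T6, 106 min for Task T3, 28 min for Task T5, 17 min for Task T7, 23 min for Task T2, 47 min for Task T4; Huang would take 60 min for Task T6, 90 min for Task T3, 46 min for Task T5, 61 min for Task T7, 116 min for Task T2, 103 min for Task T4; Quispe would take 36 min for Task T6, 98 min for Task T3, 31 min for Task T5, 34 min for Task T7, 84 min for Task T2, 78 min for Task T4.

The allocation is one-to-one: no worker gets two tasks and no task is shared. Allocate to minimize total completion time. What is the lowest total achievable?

Min total: 179 min

Optimal: Delgado→Task T3 (34 min), Eriksen→Task T5 (28 min), Ivanova→Task T2 (23 min), Huang→Task T6 (60 min), Quispe→Task T7 (34 min) — total 34+28+23+60+34 = 179 min.
Column-greedy (each task in turn goes to its cheapest remaining worker) gives 248 min, worse by 69.
Checked against all permutations: 179 min is optimal.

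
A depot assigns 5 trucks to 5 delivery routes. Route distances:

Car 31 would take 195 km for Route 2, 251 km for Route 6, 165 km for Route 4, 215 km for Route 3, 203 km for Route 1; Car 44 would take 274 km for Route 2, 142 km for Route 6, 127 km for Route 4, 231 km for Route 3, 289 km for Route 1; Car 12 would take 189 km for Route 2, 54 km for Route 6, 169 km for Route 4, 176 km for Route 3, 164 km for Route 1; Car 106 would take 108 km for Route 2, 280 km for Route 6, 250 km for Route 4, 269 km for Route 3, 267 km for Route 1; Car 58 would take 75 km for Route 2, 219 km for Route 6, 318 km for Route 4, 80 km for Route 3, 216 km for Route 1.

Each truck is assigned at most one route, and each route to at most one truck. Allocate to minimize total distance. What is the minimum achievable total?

Optimal: Car 31→Route 1 (203 km), Car 44→Route 4 (127 km), Car 12→Route 6 (54 km), Car 106→Route 2 (108 km), Car 58→Route 3 (80 km) — total 203+127+54+108+80 = 572 km.
Column-greedy (each route in turn goes to its cheapest remaining truck) gives 738 km, worse by 166.
No other one-to-one assignment undercuts 572 km.

Min total: 572 km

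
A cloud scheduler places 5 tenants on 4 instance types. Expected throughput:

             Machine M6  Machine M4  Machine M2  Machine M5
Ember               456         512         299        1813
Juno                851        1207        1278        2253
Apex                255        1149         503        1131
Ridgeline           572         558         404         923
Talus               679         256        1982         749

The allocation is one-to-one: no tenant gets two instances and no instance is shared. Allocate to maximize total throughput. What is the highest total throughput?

This is a one-to-one assignment (maximum-weight bipartite matching).
Optimal: Ridgeline→Machine M6 (572 ops/s), Apex→Machine M4 (1149 ops/s), Talus→Machine M2 (1982 ops/s), Juno→Machine M5 (2253 ops/s) — total 572+1149+1982+2253 = 5956 ops/s.
Row-greedy (each tenant in turn takes its best remaining instance) gives 4812 ops/s, worse by 1144.
Next-best assignment: Ember→Machine M6, Apex→Machine M4, Talus→Machine M2, Juno→Machine M5 = 5840 ops/s.
Every other assignment is strictly worse.

Max total: 5956 ops/s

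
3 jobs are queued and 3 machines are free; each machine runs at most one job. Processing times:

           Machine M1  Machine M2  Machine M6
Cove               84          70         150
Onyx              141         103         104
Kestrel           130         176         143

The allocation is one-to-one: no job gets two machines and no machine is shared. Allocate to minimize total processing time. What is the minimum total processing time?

Optimal: Cove→Machine M2 (70 min), Onyx→Machine M6 (104 min), Kestrel→Machine M1 (130 min) — total 70+104+130 = 304 min.
Column-greedy (each machine in turn goes to its cheapest remaining job) gives 330 min, worse by 26.
Checked against all permutations: 304 min is optimal.

Min total: 304 min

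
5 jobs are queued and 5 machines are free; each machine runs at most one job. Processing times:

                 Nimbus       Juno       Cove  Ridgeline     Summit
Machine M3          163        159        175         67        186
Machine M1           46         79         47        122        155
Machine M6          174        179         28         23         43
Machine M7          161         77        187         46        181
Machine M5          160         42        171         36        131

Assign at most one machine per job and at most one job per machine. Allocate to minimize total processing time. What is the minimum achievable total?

Optimal: Nimbus→Machine M3 (163 min), Juno→Machine M5 (42 min), Cove→Machine M1 (47 min), Ridgeline→Machine M7 (46 min), Summit→Machine M6 (43 min) — total 163+42+47+46+43 = 341 min.
Column-greedy (each machine in turn goes to its cheapest remaining job) gives 349 min, worse by 8.

Minimum total: 341 min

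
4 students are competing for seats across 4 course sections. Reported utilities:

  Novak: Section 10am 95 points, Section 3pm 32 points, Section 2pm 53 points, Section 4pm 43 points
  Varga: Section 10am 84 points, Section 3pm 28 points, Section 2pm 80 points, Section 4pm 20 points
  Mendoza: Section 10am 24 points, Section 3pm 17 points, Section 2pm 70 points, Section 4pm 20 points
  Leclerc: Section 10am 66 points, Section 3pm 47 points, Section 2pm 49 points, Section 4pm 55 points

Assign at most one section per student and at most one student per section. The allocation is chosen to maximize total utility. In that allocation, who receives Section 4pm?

Optimal: Novak→Section 10am (95 points), Varga→Section 3pm (28 points), Mendoza→Section 2pm (70 points), Leclerc→Section 4pm (55 points) — total 95+28+70+55 = 248 points.
Row-greedy (each student in turn takes its best remaining section) gives 242 points, worse by 6.
Swapping Varga↔Novak (Varga→Section 10am 84 points, Novak→Section 3pm 32 points) loses 7.
Checked against all permutations: 248 points is optimal.
Leclerc's own top section is Section 10am (66 points), but forcing Leclerc→Section 10am and reassigning the rest optimally gives only 207 points — worse by 41.

Leclerc receives Section 4pm.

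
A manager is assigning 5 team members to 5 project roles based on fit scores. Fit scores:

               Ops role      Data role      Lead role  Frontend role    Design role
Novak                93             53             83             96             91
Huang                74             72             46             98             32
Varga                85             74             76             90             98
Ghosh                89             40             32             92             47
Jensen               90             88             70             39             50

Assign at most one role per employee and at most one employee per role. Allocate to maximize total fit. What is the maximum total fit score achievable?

This is the linear assignment problem.
Optimal: Novak→Lead role (83 pts), Huang→Frontend role (98 pts), Varga→Design role (98 pts), Ghosh→Ops role (89 pts), Jensen→Data role (88 pts) — total 83+98+98+89+88 = 456 pts.
Row-greedy (each employee in turn takes its best remaining role) gives 378 pts, worse by 78.
Swapping Ghosh↔Jensen (Ghosh→Data role 40 pts, Jensen→Ops role 90 pts) loses 47.

Max total: 456 pts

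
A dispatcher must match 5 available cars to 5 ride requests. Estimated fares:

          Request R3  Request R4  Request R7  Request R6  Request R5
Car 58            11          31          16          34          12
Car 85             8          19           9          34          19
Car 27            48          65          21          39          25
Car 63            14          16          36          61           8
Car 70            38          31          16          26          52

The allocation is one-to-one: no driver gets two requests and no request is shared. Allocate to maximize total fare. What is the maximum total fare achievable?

This is a one-to-one assignment (maximum-weight bipartite matching).
Optimal: Car 58→Request R7 ($16), Car 85→Request R3 ($8), Car 27→Request R4 ($65), Car 63→Request R6 ($61), Car 70→Request R5 ($52) — total 16+8+65+61+52 = $202.
Row-greedy (each driver in turn takes its best remaining request) gives $189, worse by 13.
Next-best assignment: Car 58→Request R4, Car 85→Request R7, Car 27→Request R3, Car 63→Request R6, Car 70→Request R5 = $201.

Maximum total: $202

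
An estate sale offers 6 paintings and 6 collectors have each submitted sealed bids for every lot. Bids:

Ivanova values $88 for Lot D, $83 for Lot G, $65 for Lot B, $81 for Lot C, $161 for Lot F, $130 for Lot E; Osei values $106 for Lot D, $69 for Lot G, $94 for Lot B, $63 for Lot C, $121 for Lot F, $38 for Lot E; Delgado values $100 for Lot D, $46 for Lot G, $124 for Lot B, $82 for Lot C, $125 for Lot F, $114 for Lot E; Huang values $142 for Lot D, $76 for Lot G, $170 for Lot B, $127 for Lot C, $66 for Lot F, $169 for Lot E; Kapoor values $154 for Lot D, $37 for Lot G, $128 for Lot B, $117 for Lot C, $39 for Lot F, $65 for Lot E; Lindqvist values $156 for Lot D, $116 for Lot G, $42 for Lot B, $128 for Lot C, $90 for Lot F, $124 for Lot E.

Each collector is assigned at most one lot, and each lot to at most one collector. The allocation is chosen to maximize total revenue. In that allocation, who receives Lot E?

Optimal: Ivanova→Lot F ($161), Osei→Lot G ($69), Delgado→Lot B ($124), Huang→Lot E ($169), Kapoor→Lot D ($154), Lindqvist→Lot C ($128) — total 161+69+124+169+154+128 = $805.
Column-greedy (each lot in turn goes to its best remaining collector) gives $689, worse by 116.
Next-best assignment: Ivanova→Lot F, Osei→Lot G, Delgado→Lot B, Huang→Lot E, Kapoor→Lot C, Lindqvist→Lot D = $796.
Huang's own top lot is Lot B ($170), but forcing Huang→Lot B and reassigning the rest optimally gives only $796 — worse by 9.

Huang receives Lot E.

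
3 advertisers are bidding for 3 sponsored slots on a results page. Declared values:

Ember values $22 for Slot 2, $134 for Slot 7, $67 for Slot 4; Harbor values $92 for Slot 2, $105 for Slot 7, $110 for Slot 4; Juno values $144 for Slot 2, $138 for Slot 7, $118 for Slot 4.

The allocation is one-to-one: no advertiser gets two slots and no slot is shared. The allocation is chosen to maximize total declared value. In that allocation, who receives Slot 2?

Juno receives Slot 2.

Treat this as an assignment problem: match each advertiser to one slot.
Optimal: Ember→Slot 7 ($134), Harbor→Slot 4 ($110), Juno→Slot 2 ($144) — total 134+110+144 = $388.
Next-best assignment: Ember→Slot 7, Harbor→Slot 2, Juno→Slot 4 = $344.
Swapping Harbor↔Juno (Harbor→Slot 2 $92, Juno→Slot 4 $118) loses 44.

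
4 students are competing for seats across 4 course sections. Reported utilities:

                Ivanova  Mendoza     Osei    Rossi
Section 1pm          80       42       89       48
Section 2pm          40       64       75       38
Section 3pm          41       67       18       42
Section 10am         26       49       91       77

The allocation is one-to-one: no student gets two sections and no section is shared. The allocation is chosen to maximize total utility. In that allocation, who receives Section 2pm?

This is the linear assignment problem.
Optimal: Ivanova→Section 1pm (80 points), Mendoza→Section 3pm (67 points), Osei→Section 2pm (75 points), Rossi→Section 10am (77 points) — total 80+67+75+77 = 299 points.
Row-greedy (each student in turn takes its best remaining section) gives 276 points, worse by 23.
Next-best assignment: Ivanova→Section 1pm, Mendoza→Section 2pm, Osei→Section 10am, Rossi→Section 3pm = 277 points.
Osei's own top section is Section 10am (91 points), but forcing Osei→Section 10am and reassigning the rest optimally gives only 277 points — worse by 22.

Osei receives Section 2pm.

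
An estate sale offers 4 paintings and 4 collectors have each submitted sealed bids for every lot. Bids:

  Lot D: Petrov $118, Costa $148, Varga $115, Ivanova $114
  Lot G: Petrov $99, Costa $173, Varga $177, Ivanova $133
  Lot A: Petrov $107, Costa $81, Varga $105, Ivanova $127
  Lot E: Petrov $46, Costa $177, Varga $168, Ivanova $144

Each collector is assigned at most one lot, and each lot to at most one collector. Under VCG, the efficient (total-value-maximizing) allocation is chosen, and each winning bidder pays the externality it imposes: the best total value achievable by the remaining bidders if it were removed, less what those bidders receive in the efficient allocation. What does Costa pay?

Costa pays $17.

Efficient allocation: Petrov→Lot D ($118), Costa→Lot E ($177), Varga→Lot G ($177), Ivanova→Lot A ($127); total welfare W = $599.
Costa receives Lot E at value $177, so the others get W − 177 = $422.
Without Costa: best allocation of the remaining 3 bidders over all 4 lots is Petrov→Lot D ($118), Varga→Lot G ($177), Ivanova→Lot E ($144), total $439.
VCG payment = (others' best without Costa) − (others' welfare with Costa) = 439 − 422 = $17.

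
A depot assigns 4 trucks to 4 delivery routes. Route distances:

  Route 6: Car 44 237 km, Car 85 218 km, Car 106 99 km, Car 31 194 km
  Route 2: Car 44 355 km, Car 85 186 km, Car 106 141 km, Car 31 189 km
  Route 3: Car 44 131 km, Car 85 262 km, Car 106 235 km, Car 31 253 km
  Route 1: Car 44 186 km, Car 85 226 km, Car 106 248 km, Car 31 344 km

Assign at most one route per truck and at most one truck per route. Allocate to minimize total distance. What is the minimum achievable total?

Optimal: Car 44→Route 3 (131 km), Car 85→Route 1 (226 km), Car 106→Route 6 (99 km), Car 31→Route 2 (189 km) — total 131+226+99+189 = 645 km.
Column-greedy (each route in turn goes to its cheapest remaining truck) gives 760 km, worse by 115.

Min total: 645 km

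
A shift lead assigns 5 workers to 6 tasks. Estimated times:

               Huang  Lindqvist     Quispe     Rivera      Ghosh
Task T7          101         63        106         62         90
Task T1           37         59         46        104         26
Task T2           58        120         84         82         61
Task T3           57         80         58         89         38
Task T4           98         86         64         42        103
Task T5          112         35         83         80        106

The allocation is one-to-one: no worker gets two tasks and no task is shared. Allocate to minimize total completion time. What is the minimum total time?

Optimal: Huang→Task T2 (58 min), Lindqvist→Task T5 (35 min), Quispe→Task T1 (46 min), Rivera→Task T4 (42 min), Ghosh→Task T3 (38 min) — total 58+35+46+42+38 = 219 min.
Min-entry greedy (repeatedly take the single cheapest remaining cell) gives 244 min, worse by 25.

Minimum total: 219 min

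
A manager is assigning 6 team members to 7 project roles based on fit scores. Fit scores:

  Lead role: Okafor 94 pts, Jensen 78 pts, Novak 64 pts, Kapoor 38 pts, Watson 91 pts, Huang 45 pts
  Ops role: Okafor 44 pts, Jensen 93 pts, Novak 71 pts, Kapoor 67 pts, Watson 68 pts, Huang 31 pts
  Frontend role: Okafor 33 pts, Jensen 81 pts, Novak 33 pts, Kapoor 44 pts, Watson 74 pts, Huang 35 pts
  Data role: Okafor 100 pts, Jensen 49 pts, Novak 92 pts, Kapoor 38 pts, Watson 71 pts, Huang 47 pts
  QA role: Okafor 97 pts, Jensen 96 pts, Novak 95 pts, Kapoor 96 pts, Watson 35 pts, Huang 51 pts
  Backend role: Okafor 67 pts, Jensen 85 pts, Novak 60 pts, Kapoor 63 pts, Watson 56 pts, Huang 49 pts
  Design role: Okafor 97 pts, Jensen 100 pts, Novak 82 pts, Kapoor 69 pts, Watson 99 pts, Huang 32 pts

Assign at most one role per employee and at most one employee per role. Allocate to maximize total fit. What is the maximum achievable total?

Max total: 523 pts

Treat this as an assignment problem: match each employee to one role.
Optimal: Okafor→Lead role (94 pts), Jensen→Ops role (93 pts), Novak→Data role (92 pts), Kapoor→QA role (96 pts), Watson→Design role (99 pts), Huang→Backend role (49 pts) — total 94+93+92+96+99+49 = 523 pts.
Column-greedy (each role in turn goes to its best remaining employee) gives 498 pts, worse by 25.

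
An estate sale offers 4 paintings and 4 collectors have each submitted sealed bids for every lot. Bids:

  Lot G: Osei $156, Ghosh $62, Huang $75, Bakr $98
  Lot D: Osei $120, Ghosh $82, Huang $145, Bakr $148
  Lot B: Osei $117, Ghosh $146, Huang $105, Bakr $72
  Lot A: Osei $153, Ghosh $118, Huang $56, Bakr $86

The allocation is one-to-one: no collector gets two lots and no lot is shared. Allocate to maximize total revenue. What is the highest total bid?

Optimal: Osei→Lot A ($153), Ghosh→Lot B ($146), Huang→Lot D ($145), Bakr→Lot G ($98) — total 153+146+145+98 = $542.
Max-entry greedy (repeatedly take the single best remaining cell) gives $506, worse by 36.
Next-best assignment: Osei→Lot G, Ghosh→Lot B, Huang→Lot D, Bakr→Lot A = $533.
Swapping Ghosh↔Osei (Ghosh→Lot A $118, Osei→Lot B $117) loses 64.

Maximum total: $542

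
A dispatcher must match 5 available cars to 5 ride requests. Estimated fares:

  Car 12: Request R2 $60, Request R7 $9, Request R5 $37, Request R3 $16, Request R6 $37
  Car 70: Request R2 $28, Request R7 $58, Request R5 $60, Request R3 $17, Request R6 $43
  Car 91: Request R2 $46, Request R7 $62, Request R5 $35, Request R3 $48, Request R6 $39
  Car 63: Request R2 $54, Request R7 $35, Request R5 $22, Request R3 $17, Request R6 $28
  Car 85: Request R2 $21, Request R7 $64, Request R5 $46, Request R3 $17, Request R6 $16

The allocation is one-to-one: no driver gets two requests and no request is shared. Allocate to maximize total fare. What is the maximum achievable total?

Max total: $263

Optimal: Car 12→Request R6 ($37), Car 70→Request R5 ($60), Car 91→Request R3 ($48), Car 63→Request R2 ($54), Car 85→Request R7 ($64) — total 37+60+48+54+64 = $263.
Row-greedy (each driver in turn takes its best remaining request) gives $227, worse by 36.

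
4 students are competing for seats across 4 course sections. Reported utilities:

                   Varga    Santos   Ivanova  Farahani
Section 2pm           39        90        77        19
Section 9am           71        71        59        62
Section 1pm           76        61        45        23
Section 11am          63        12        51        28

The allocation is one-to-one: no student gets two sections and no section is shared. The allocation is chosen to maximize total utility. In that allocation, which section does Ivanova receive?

Treat this as an assignment problem: match each student to one section.
Optimal: Varga→Section 1pm (76 points), Santos→Section 2pm (90 points), Ivanova→Section 11am (51 points), Farahani→Section 9am (62 points) — total 76+90+51+62 = 279 points.
Column-greedy (each section in turn goes to its best remaining student) gives 234 points, worse by 45.
Next-best assignment: Varga→Section 11am, Santos→Section 1pm, Ivanova→Section 2pm, Farahani→Section 9am = 263 points.
Ivanova's own top section is Section 2pm (77 points), but forcing Ivanova→Section 2pm and reassigning the rest optimally gives only 263 points — worse by 16.

Ivanova receives Section 11am.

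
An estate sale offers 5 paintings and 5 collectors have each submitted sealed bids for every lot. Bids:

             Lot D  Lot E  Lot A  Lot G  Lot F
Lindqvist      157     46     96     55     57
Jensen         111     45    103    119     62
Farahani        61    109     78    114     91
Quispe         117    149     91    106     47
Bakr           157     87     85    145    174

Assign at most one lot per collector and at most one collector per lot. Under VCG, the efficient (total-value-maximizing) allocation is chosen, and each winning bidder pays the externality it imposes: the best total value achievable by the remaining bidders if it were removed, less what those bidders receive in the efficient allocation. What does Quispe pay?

Quispe pays $11.

Efficient allocation: Lindqvist→Lot D ($157), Jensen→Lot A ($103), Farahani→Lot G ($114), Quispe→Lot E ($149), Bakr→Lot F ($174); total welfare W = $697.
Quispe receives Lot E at value $149, so the others get W − 149 = $548.
Without Quispe: best allocation of the remaining 4 bidders over all 5 lots is Lindqvist→Lot D ($157), Jensen→Lot G ($119), Farahani→Lot E ($109), Bakr→Lot F ($174), total $559.
VCG payment = (others' best without Quispe) − (others' welfare with Quispe) = 559 − 548 = $11.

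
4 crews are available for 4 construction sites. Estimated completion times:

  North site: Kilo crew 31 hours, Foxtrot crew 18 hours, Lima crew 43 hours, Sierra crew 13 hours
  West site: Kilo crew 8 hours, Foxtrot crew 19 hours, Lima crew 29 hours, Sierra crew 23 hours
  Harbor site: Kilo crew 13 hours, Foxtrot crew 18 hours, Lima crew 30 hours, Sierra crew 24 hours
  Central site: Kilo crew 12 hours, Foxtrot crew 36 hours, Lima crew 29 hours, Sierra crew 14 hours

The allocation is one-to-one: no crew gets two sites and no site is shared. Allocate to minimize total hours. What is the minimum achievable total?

Min total: 68 hours

Optimal: Kilo crew→West site (8 hours), Foxtrot crew→Harbor site (18 hours), Lima crew→Central site (29 hours), Sierra crew→North site (13 hours) — total 8+18+29+13 = 68 hours.
Row-greedy (each crew in turn takes its cheapest remaining site) gives 79 hours, worse by 11.
Next-best assignment: Kilo crew→West site, Foxtrot crew→North site, Lima crew→Harbor site, Sierra crew→Central site = 70 hours.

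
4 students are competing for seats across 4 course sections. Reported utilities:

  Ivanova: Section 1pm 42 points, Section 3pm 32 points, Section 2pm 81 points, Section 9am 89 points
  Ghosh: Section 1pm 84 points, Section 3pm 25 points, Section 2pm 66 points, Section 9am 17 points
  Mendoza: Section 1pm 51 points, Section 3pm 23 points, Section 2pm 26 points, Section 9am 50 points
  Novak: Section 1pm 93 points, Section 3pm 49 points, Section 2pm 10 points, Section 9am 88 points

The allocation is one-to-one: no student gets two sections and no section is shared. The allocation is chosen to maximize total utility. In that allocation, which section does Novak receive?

Optimal: Ivanova→Section 2pm (81 points), Ghosh→Section 1pm (84 points), Mendoza→Section 3pm (23 points), Novak→Section 9am (88 points) — total 81+84+23+88 = 276 points.
Max-entry greedy (repeatedly take the single best remaining cell) gives 271 points, worse by 5.
Every other assignment is strictly worse.
Novak's own top section is Section 1pm (93 points), but forcing Novak→Section 1pm and reassigning the rest optimally gives only 271 points — worse by 5.

Novak receives Section 9am.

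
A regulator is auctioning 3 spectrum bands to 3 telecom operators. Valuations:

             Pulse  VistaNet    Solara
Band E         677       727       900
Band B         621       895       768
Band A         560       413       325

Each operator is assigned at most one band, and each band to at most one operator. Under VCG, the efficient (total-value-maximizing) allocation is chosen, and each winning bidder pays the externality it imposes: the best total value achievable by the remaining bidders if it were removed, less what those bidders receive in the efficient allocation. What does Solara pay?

Efficient allocation: Pulse→Band A ($560M), VistaNet→Band B ($895M), Solara→Band E ($900M); total welfare W = $2355M.
Solara receives Band E at value $900M, so the others get W − 900 = $1455M.
Without Solara: best allocation of the remaining 2 bidders over all 3 bands is Pulse→Band E ($677M), VistaNet→Band B ($895M), total $1572M.
VCG payment = (others' best without Solara) − (others' welfare with Solara) = 1572 − 1455 = $117M.

Solara pays $117M.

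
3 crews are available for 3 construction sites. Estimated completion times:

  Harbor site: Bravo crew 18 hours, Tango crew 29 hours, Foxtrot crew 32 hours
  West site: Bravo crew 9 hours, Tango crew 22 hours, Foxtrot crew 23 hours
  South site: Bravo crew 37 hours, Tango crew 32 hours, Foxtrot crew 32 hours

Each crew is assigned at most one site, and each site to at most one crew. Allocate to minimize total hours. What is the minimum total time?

Minimum total: 70 hours

Optimal: Bravo crew→West site (9 hours), Tango crew→Harbor site (29 hours), Foxtrot crew→South site (32 hours) — total 9+29+32 = 70 hours.
Column-greedy (each site in turn goes to its cheapest remaining crew) gives 72 hours, worse by 2.
Swapping Tango crew↔Bravo crew (Tango crew→West site 22 hours, Bravo crew→Harbor site 18 hours) adds 2.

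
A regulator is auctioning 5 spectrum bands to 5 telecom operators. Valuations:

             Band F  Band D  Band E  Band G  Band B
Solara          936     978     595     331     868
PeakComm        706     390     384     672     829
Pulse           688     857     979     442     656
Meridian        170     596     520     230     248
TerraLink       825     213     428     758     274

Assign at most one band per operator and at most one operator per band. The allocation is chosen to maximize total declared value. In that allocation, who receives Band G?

Optimal: Solara→Band F ($936M), PeakComm→Band B ($829M), Pulse→Band E ($979M), Meridian→Band D ($596M), TerraLink→Band G ($758M) — total 936+829+979+596+758 = $4098M.
Swapping Solara↔Meridian (Solara→Band D $978M, Meridian→Band F $170M) loses 384.
TerraLink's own top band is Band F ($825M), but forcing TerraLink→Band F and reassigning the rest optimally gives only $3940M — worse by 158.

TerraLink receives Band G.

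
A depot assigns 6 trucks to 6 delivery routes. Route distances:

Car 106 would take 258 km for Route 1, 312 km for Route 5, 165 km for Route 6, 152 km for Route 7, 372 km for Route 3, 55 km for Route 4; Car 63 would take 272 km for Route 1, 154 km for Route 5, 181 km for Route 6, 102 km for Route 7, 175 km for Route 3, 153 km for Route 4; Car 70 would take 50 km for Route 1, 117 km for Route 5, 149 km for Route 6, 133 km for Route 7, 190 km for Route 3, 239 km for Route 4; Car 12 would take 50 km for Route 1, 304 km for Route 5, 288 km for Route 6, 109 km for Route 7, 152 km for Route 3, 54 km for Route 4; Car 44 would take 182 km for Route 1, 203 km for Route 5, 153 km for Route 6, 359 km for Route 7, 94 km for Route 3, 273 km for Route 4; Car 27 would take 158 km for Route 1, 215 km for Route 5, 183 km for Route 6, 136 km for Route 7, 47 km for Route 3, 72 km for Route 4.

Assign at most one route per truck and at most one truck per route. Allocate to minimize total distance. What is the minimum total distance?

Optimal: Car 106→Route 4 (55 km), Car 63→Route 7 (102 km), Car 70→Route 5 (117 km), Car 12→Route 1 (50 km), Car 44→Route 6 (153 km), Car 27→Route 3 (47 km) — total 55+102+117+50+153+47 = 524 km.

Minimum total: 524 km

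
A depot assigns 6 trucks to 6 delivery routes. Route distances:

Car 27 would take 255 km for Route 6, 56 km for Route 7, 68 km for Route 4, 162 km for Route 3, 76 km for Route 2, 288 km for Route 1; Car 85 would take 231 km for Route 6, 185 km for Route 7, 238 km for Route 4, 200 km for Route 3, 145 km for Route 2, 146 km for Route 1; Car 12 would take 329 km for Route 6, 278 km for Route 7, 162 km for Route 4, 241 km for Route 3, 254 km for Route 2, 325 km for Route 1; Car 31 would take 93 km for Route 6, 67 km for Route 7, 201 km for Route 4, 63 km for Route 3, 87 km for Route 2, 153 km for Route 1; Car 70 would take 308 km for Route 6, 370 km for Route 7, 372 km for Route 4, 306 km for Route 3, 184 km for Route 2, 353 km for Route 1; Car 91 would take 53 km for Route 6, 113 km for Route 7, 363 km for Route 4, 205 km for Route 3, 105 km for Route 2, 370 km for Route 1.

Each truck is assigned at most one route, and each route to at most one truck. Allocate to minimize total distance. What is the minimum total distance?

Min total: 664 km

Optimal: Car 27→Route 7 (56 km), Car 85→Route 1 (146 km), Car 12→Route 4 (162 km), Car 31→Route 3 (63 km), Car 70→Route 2 (184 km), Car 91→Route 6 (53 km) — total 56+146+162+63+184+53 = 664 km.
Min-entry greedy (repeatedly take the single cheapest remaining cell) gives 832 km, worse by 168.
Next-best assignment: Car 27→Route 4, Car 85→Route 1, Car 12→Route 3, Car 31→Route 7, Car 70→Route 2, Car 91→Route 6 = 759 km.
Swapping Car 70↔Car 31 (Car 70→Route 3 306 km, Car 31→Route 2 87 km) adds 146.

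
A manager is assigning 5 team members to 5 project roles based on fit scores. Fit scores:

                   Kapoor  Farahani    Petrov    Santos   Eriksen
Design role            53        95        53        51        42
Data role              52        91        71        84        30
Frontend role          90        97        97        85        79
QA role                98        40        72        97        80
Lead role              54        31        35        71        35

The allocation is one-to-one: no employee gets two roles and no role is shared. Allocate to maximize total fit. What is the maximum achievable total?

Max total: 414 pts

Optimal: Kapoor→QA role (98 pts), Farahani→Design role (95 pts), Petrov→Data role (71 pts), Santos→Lead role (71 pts), Eriksen→Frontend role (79 pts) — total 98+95+71+71+79 = 414 pts.
Column-greedy (each role in turn goes to its best remaining employee) gives 409 pts, worse by 5.
Next-best assignment: Kapoor→Lead role, Farahani→Design role, Petrov→Frontend role, Santos→Data role, Eriksen→QA role = 410 pts.
Swapping Farahani↔Eriksen (Farahani→Frontend role 97 pts, Eriksen→Design role 42 pts) loses 35.
Checked against all permutations: 414 pts is optimal.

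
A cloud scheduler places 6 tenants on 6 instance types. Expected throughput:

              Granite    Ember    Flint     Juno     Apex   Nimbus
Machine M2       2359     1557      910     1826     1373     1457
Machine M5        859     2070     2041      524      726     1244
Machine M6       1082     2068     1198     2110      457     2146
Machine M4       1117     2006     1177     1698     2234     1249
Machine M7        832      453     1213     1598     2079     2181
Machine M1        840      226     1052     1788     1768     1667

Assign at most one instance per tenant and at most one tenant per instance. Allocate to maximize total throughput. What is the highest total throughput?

Optimal: Granite→Machine M2 (2359 ops/s), Ember→Machine M6 (2068 ops/s), Flint→Machine M5 (2041 ops/s), Juno→Machine M1 (1788 ops/s), Apex→Machine M4 (2234 ops/s), Nimbus→Machine M7 (2181 ops/s) — total 2359+2068+2041+1788+2234+2181 = 12671 ops/s.
Column-greedy (each instance in turn goes to its best remaining tenant) gives 11459 ops/s, worse by 1212.
Next-best assignment: Granite→Machine M2, Ember→Machine M4, Flint→Machine M5, Juno→Machine M6, Apex→Machine M1, Nimbus→Machine M7 = 12465 ops/s.

Maximum total: 12671 ops/s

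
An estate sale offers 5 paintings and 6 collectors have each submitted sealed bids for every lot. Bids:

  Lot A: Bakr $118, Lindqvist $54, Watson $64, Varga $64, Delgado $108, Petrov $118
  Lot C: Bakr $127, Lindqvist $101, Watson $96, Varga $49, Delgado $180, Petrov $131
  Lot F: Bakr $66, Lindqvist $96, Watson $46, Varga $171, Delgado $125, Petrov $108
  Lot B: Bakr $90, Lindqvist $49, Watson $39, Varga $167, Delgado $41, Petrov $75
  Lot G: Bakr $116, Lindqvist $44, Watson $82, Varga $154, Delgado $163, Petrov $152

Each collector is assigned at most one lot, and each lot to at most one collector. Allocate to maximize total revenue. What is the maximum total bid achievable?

Maximum total: $713

Optimal: Bakr→Lot A ($118), Delgado→Lot C ($180), Lindqvist→Lot F ($96), Varga→Lot B ($167), Petrov→Lot G ($152) — total 118+180+96+167+152 = $713.
Next-best assignment: Petrov→Lot A, Delgado→Lot C, Lindqvist→Lot F, Varga→Lot B, Bakr→Lot G = $677.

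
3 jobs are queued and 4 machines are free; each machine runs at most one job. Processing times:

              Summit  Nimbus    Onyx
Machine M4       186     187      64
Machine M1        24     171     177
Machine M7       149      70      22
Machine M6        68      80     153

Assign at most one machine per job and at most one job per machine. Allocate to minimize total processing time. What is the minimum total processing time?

Min total: 126 min

This is the linear assignment problem.
Optimal: Summit→Machine M1 (24 min), Nimbus→Machine M6 (80 min), Onyx→Machine M7 (22 min) — total 24+80+22 = 126 min.
Row-greedy (each job in turn takes its cheapest remaining machine) gives 158 min, worse by 32.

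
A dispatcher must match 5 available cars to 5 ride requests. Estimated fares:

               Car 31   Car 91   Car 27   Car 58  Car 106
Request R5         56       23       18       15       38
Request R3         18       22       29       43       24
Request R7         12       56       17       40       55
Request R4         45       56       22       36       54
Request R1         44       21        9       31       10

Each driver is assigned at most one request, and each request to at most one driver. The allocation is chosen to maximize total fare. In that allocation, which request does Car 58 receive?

Optimal: Car 31→Request R5 ($56), Car 91→Request R4 ($56), Car 27→Request R3 ($29), Car 58→Request R1 ($31), Car 106→Request R7 ($55) — total 56+56+29+31+55 = $227.
Max-entry greedy (repeatedly take the single best remaining cell) gives $218, worse by 9.
No other one-to-one assignment exceeds $227.
Car 58's own top request is Request R3 ($43), but forcing Car 58→Request R3 and reassigning the rest optimally gives only $219 — worse by 8.

Car 58 receives Request R1.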